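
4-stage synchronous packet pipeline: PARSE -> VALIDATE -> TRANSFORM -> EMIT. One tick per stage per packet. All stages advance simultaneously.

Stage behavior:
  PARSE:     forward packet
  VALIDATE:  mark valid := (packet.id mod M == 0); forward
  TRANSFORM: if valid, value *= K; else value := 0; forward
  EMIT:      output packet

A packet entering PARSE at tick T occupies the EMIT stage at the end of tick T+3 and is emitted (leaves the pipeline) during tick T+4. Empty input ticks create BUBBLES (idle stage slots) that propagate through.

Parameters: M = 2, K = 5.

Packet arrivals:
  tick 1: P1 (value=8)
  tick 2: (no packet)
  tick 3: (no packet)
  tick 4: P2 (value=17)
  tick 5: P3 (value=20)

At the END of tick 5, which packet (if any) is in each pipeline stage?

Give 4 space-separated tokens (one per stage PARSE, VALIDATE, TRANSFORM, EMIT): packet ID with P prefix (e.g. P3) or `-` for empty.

Tick 1: [PARSE:P1(v=8,ok=F), VALIDATE:-, TRANSFORM:-, EMIT:-] out:-; in:P1
Tick 2: [PARSE:-, VALIDATE:P1(v=8,ok=F), TRANSFORM:-, EMIT:-] out:-; in:-
Tick 3: [PARSE:-, VALIDATE:-, TRANSFORM:P1(v=0,ok=F), EMIT:-] out:-; in:-
Tick 4: [PARSE:P2(v=17,ok=F), VALIDATE:-, TRANSFORM:-, EMIT:P1(v=0,ok=F)] out:-; in:P2
Tick 5: [PARSE:P3(v=20,ok=F), VALIDATE:P2(v=17,ok=T), TRANSFORM:-, EMIT:-] out:P1(v=0); in:P3
At end of tick 5: ['P3', 'P2', '-', '-']

Answer: P3 P2 - -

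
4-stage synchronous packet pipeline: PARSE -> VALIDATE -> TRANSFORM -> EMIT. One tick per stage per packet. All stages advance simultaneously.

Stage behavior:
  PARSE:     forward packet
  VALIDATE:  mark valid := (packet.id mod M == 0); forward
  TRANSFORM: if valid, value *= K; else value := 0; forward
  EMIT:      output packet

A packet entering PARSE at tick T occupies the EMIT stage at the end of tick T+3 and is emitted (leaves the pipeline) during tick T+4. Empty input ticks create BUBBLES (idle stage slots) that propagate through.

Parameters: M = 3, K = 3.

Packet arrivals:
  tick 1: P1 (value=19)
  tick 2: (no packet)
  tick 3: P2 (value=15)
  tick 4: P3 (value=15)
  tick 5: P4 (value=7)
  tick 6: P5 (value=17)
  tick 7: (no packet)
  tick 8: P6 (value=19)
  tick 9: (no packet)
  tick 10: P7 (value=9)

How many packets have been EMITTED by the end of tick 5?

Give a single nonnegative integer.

Tick 1: [PARSE:P1(v=19,ok=F), VALIDATE:-, TRANSFORM:-, EMIT:-] out:-; in:P1
Tick 2: [PARSE:-, VALIDATE:P1(v=19,ok=F), TRANSFORM:-, EMIT:-] out:-; in:-
Tick 3: [PARSE:P2(v=15,ok=F), VALIDATE:-, TRANSFORM:P1(v=0,ok=F), EMIT:-] out:-; in:P2
Tick 4: [PARSE:P3(v=15,ok=F), VALIDATE:P2(v=15,ok=F), TRANSFORM:-, EMIT:P1(v=0,ok=F)] out:-; in:P3
Tick 5: [PARSE:P4(v=7,ok=F), VALIDATE:P3(v=15,ok=T), TRANSFORM:P2(v=0,ok=F), EMIT:-] out:P1(v=0); in:P4
Emitted by tick 5: ['P1']

Answer: 1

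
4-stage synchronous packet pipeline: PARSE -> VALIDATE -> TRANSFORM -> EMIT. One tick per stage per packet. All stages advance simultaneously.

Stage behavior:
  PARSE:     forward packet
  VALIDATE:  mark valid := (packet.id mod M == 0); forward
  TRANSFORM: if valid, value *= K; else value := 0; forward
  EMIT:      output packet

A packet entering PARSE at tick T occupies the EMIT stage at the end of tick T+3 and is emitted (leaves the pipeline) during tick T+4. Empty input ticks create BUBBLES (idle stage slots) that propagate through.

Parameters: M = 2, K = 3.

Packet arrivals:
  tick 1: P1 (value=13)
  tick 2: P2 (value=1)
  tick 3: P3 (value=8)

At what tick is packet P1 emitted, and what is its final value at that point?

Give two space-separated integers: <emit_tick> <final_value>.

Answer: 5 0

Derivation:
Tick 1: [PARSE:P1(v=13,ok=F), VALIDATE:-, TRANSFORM:-, EMIT:-] out:-; in:P1
Tick 2: [PARSE:P2(v=1,ok=F), VALIDATE:P1(v=13,ok=F), TRANSFORM:-, EMIT:-] out:-; in:P2
Tick 3: [PARSE:P3(v=8,ok=F), VALIDATE:P2(v=1,ok=T), TRANSFORM:P1(v=0,ok=F), EMIT:-] out:-; in:P3
Tick 4: [PARSE:-, VALIDATE:P3(v=8,ok=F), TRANSFORM:P2(v=3,ok=T), EMIT:P1(v=0,ok=F)] out:-; in:-
Tick 5: [PARSE:-, VALIDATE:-, TRANSFORM:P3(v=0,ok=F), EMIT:P2(v=3,ok=T)] out:P1(v=0); in:-
Tick 6: [PARSE:-, VALIDATE:-, TRANSFORM:-, EMIT:P3(v=0,ok=F)] out:P2(v=3); in:-
Tick 7: [PARSE:-, VALIDATE:-, TRANSFORM:-, EMIT:-] out:P3(v=0); in:-
P1: arrives tick 1, valid=False (id=1, id%2=1), emit tick 5, final value 0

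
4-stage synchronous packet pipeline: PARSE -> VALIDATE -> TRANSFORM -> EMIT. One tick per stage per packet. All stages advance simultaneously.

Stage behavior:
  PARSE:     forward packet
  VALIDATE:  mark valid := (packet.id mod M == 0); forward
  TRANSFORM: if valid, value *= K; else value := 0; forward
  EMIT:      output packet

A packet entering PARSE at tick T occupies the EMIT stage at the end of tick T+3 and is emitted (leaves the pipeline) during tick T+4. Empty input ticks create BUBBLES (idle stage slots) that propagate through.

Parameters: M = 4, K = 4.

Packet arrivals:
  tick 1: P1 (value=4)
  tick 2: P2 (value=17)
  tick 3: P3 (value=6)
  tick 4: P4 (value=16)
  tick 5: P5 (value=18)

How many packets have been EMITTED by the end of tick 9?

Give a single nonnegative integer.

Answer: 5

Derivation:
Tick 1: [PARSE:P1(v=4,ok=F), VALIDATE:-, TRANSFORM:-, EMIT:-] out:-; in:P1
Tick 2: [PARSE:P2(v=17,ok=F), VALIDATE:P1(v=4,ok=F), TRANSFORM:-, EMIT:-] out:-; in:P2
Tick 3: [PARSE:P3(v=6,ok=F), VALIDATE:P2(v=17,ok=F), TRANSFORM:P1(v=0,ok=F), EMIT:-] out:-; in:P3
Tick 4: [PARSE:P4(v=16,ok=F), VALIDATE:P3(v=6,ok=F), TRANSFORM:P2(v=0,ok=F), EMIT:P1(v=0,ok=F)] out:-; in:P4
Tick 5: [PARSE:P5(v=18,ok=F), VALIDATE:P4(v=16,ok=T), TRANSFORM:P3(v=0,ok=F), EMIT:P2(v=0,ok=F)] out:P1(v=0); in:P5
Tick 6: [PARSE:-, VALIDATE:P5(v=18,ok=F), TRANSFORM:P4(v=64,ok=T), EMIT:P3(v=0,ok=F)] out:P2(v=0); in:-
Tick 7: [PARSE:-, VALIDATE:-, TRANSFORM:P5(v=0,ok=F), EMIT:P4(v=64,ok=T)] out:P3(v=0); in:-
Tick 8: [PARSE:-, VALIDATE:-, TRANSFORM:-, EMIT:P5(v=0,ok=F)] out:P4(v=64); in:-
Tick 9: [PARSE:-, VALIDATE:-, TRANSFORM:-, EMIT:-] out:P5(v=0); in:-
Emitted by tick 9: ['P1', 'P2', 'P3', 'P4', 'P5']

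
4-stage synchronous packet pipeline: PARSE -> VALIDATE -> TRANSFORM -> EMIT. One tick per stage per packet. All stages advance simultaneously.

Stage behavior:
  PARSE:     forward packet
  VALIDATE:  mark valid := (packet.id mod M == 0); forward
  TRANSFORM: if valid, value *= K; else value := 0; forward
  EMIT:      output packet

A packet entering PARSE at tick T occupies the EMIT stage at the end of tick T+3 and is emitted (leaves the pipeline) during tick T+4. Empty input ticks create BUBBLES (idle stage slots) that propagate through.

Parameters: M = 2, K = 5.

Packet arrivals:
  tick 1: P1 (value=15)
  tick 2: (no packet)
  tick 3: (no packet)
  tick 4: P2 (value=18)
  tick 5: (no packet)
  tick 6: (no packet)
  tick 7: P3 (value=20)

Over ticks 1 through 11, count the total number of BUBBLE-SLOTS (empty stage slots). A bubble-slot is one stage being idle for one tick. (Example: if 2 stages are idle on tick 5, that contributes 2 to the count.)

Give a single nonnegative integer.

Tick 1: [PARSE:P1(v=15,ok=F), VALIDATE:-, TRANSFORM:-, EMIT:-] out:-; bubbles=3
Tick 2: [PARSE:-, VALIDATE:P1(v=15,ok=F), TRANSFORM:-, EMIT:-] out:-; bubbles=3
Tick 3: [PARSE:-, VALIDATE:-, TRANSFORM:P1(v=0,ok=F), EMIT:-] out:-; bubbles=3
Tick 4: [PARSE:P2(v=18,ok=F), VALIDATE:-, TRANSFORM:-, EMIT:P1(v=0,ok=F)] out:-; bubbles=2
Tick 5: [PARSE:-, VALIDATE:P2(v=18,ok=T), TRANSFORM:-, EMIT:-] out:P1(v=0); bubbles=3
Tick 6: [PARSE:-, VALIDATE:-, TRANSFORM:P2(v=90,ok=T), EMIT:-] out:-; bubbles=3
Tick 7: [PARSE:P3(v=20,ok=F), VALIDATE:-, TRANSFORM:-, EMIT:P2(v=90,ok=T)] out:-; bubbles=2
Tick 8: [PARSE:-, VALIDATE:P3(v=20,ok=F), TRANSFORM:-, EMIT:-] out:P2(v=90); bubbles=3
Tick 9: [PARSE:-, VALIDATE:-, TRANSFORM:P3(v=0,ok=F), EMIT:-] out:-; bubbles=3
Tick 10: [PARSE:-, VALIDATE:-, TRANSFORM:-, EMIT:P3(v=0,ok=F)] out:-; bubbles=3
Tick 11: [PARSE:-, VALIDATE:-, TRANSFORM:-, EMIT:-] out:P3(v=0); bubbles=4
Total bubble-slots: 32

Answer: 32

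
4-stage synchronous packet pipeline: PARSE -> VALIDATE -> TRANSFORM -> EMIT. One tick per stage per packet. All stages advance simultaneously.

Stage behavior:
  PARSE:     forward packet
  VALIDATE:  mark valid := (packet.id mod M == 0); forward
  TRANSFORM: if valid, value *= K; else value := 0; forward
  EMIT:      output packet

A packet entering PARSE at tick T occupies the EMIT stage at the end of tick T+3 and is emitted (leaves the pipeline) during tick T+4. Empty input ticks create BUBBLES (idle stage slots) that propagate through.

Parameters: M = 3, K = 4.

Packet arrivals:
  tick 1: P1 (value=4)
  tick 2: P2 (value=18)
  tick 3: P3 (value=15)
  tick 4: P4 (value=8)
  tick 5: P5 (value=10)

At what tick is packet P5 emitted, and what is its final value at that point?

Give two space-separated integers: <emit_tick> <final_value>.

Answer: 9 0

Derivation:
Tick 1: [PARSE:P1(v=4,ok=F), VALIDATE:-, TRANSFORM:-, EMIT:-] out:-; in:P1
Tick 2: [PARSE:P2(v=18,ok=F), VALIDATE:P1(v=4,ok=F), TRANSFORM:-, EMIT:-] out:-; in:P2
Tick 3: [PARSE:P3(v=15,ok=F), VALIDATE:P2(v=18,ok=F), TRANSFORM:P1(v=0,ok=F), EMIT:-] out:-; in:P3
Tick 4: [PARSE:P4(v=8,ok=F), VALIDATE:P3(v=15,ok=T), TRANSFORM:P2(v=0,ok=F), EMIT:P1(v=0,ok=F)] out:-; in:P4
Tick 5: [PARSE:P5(v=10,ok=F), VALIDATE:P4(v=8,ok=F), TRANSFORM:P3(v=60,ok=T), EMIT:P2(v=0,ok=F)] out:P1(v=0); in:P5
Tick 6: [PARSE:-, VALIDATE:P5(v=10,ok=F), TRANSFORM:P4(v=0,ok=F), EMIT:P3(v=60,ok=T)] out:P2(v=0); in:-
Tick 7: [PARSE:-, VALIDATE:-, TRANSFORM:P5(v=0,ok=F), EMIT:P4(v=0,ok=F)] out:P3(v=60); in:-
Tick 8: [PARSE:-, VALIDATE:-, TRANSFORM:-, EMIT:P5(v=0,ok=F)] out:P4(v=0); in:-
Tick 9: [PARSE:-, VALIDATE:-, TRANSFORM:-, EMIT:-] out:P5(v=0); in:-
P5: arrives tick 5, valid=False (id=5, id%3=2), emit tick 9, final value 0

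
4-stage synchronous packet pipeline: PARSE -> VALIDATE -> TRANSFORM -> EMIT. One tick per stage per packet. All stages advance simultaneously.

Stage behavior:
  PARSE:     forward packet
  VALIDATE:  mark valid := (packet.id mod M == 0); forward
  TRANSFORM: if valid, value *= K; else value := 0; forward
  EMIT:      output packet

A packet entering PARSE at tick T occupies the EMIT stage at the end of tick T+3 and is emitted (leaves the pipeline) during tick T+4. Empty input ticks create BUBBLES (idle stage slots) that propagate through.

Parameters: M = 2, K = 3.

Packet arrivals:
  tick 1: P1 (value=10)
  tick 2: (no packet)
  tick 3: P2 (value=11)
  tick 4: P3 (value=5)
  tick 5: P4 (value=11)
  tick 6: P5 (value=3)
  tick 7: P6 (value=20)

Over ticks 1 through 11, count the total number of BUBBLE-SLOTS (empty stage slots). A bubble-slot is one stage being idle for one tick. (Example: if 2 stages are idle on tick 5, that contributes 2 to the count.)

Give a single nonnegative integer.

Tick 1: [PARSE:P1(v=10,ok=F), VALIDATE:-, TRANSFORM:-, EMIT:-] out:-; bubbles=3
Tick 2: [PARSE:-, VALIDATE:P1(v=10,ok=F), TRANSFORM:-, EMIT:-] out:-; bubbles=3
Tick 3: [PARSE:P2(v=11,ok=F), VALIDATE:-, TRANSFORM:P1(v=0,ok=F), EMIT:-] out:-; bubbles=2
Tick 4: [PARSE:P3(v=5,ok=F), VALIDATE:P2(v=11,ok=T), TRANSFORM:-, EMIT:P1(v=0,ok=F)] out:-; bubbles=1
Tick 5: [PARSE:P4(v=11,ok=F), VALIDATE:P3(v=5,ok=F), TRANSFORM:P2(v=33,ok=T), EMIT:-] out:P1(v=0); bubbles=1
Tick 6: [PARSE:P5(v=3,ok=F), VALIDATE:P4(v=11,ok=T), TRANSFORM:P3(v=0,ok=F), EMIT:P2(v=33,ok=T)] out:-; bubbles=0
Tick 7: [PARSE:P6(v=20,ok=F), VALIDATE:P5(v=3,ok=F), TRANSFORM:P4(v=33,ok=T), EMIT:P3(v=0,ok=F)] out:P2(v=33); bubbles=0
Tick 8: [PARSE:-, VALIDATE:P6(v=20,ok=T), TRANSFORM:P5(v=0,ok=F), EMIT:P4(v=33,ok=T)] out:P3(v=0); bubbles=1
Tick 9: [PARSE:-, VALIDATE:-, TRANSFORM:P6(v=60,ok=T), EMIT:P5(v=0,ok=F)] out:P4(v=33); bubbles=2
Tick 10: [PARSE:-, VALIDATE:-, TRANSFORM:-, EMIT:P6(v=60,ok=T)] out:P5(v=0); bubbles=3
Tick 11: [PARSE:-, VALIDATE:-, TRANSFORM:-, EMIT:-] out:P6(v=60); bubbles=4
Total bubble-slots: 20

Answer: 20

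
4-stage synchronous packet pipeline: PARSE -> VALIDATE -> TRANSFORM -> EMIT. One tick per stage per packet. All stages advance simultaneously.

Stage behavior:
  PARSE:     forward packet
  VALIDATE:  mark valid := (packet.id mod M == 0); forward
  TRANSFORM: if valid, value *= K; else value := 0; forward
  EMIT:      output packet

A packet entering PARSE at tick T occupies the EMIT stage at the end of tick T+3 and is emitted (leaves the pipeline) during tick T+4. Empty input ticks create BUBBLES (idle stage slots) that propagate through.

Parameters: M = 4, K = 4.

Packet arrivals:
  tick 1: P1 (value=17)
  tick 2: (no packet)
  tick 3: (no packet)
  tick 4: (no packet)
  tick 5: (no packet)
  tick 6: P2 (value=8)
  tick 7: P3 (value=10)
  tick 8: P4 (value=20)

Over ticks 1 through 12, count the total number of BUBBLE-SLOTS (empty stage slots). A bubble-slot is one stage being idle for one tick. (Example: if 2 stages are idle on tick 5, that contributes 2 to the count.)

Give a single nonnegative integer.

Tick 1: [PARSE:P1(v=17,ok=F), VALIDATE:-, TRANSFORM:-, EMIT:-] out:-; bubbles=3
Tick 2: [PARSE:-, VALIDATE:P1(v=17,ok=F), TRANSFORM:-, EMIT:-] out:-; bubbles=3
Tick 3: [PARSE:-, VALIDATE:-, TRANSFORM:P1(v=0,ok=F), EMIT:-] out:-; bubbles=3
Tick 4: [PARSE:-, VALIDATE:-, TRANSFORM:-, EMIT:P1(v=0,ok=F)] out:-; bubbles=3
Tick 5: [PARSE:-, VALIDATE:-, TRANSFORM:-, EMIT:-] out:P1(v=0); bubbles=4
Tick 6: [PARSE:P2(v=8,ok=F), VALIDATE:-, TRANSFORM:-, EMIT:-] out:-; bubbles=3
Tick 7: [PARSE:P3(v=10,ok=F), VALIDATE:P2(v=8,ok=F), TRANSFORM:-, EMIT:-] out:-; bubbles=2
Tick 8: [PARSE:P4(v=20,ok=F), VALIDATE:P3(v=10,ok=F), TRANSFORM:P2(v=0,ok=F), EMIT:-] out:-; bubbles=1
Tick 9: [PARSE:-, VALIDATE:P4(v=20,ok=T), TRANSFORM:P3(v=0,ok=F), EMIT:P2(v=0,ok=F)] out:-; bubbles=1
Tick 10: [PARSE:-, VALIDATE:-, TRANSFORM:P4(v=80,ok=T), EMIT:P3(v=0,ok=F)] out:P2(v=0); bubbles=2
Tick 11: [PARSE:-, VALIDATE:-, TRANSFORM:-, EMIT:P4(v=80,ok=T)] out:P3(v=0); bubbles=3
Tick 12: [PARSE:-, VALIDATE:-, TRANSFORM:-, EMIT:-] out:P4(v=80); bubbles=4
Total bubble-slots: 32

Answer: 32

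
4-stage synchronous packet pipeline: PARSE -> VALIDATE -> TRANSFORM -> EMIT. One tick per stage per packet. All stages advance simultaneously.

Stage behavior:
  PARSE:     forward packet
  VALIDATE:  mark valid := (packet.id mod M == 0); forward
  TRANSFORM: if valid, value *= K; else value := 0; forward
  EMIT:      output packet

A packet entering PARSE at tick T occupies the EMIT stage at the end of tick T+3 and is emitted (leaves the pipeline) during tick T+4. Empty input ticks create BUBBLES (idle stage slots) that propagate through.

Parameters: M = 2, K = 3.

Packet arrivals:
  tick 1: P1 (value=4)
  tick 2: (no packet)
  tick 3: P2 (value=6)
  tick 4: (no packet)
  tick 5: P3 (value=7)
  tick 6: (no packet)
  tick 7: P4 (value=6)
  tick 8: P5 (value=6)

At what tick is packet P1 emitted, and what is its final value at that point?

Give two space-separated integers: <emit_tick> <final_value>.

Answer: 5 0

Derivation:
Tick 1: [PARSE:P1(v=4,ok=F), VALIDATE:-, TRANSFORM:-, EMIT:-] out:-; in:P1
Tick 2: [PARSE:-, VALIDATE:P1(v=4,ok=F), TRANSFORM:-, EMIT:-] out:-; in:-
Tick 3: [PARSE:P2(v=6,ok=F), VALIDATE:-, TRANSFORM:P1(v=0,ok=F), EMIT:-] out:-; in:P2
Tick 4: [PARSE:-, VALIDATE:P2(v=6,ok=T), TRANSFORM:-, EMIT:P1(v=0,ok=F)] out:-; in:-
Tick 5: [PARSE:P3(v=7,ok=F), VALIDATE:-, TRANSFORM:P2(v=18,ok=T), EMIT:-] out:P1(v=0); in:P3
Tick 6: [PARSE:-, VALIDATE:P3(v=7,ok=F), TRANSFORM:-, EMIT:P2(v=18,ok=T)] out:-; in:-
Tick 7: [PARSE:P4(v=6,ok=F), VALIDATE:-, TRANSFORM:P3(v=0,ok=F), EMIT:-] out:P2(v=18); in:P4
Tick 8: [PARSE:P5(v=6,ok=F), VALIDATE:P4(v=6,ok=T), TRANSFORM:-, EMIT:P3(v=0,ok=F)] out:-; in:P5
Tick 9: [PARSE:-, VALIDATE:P5(v=6,ok=F), TRANSFORM:P4(v=18,ok=T), EMIT:-] out:P3(v=0); in:-
Tick 10: [PARSE:-, VALIDATE:-, TRANSFORM:P5(v=0,ok=F), EMIT:P4(v=18,ok=T)] out:-; in:-
Tick 11: [PARSE:-, VALIDATE:-, TRANSFORM:-, EMIT:P5(v=0,ok=F)] out:P4(v=18); in:-
Tick 12: [PARSE:-, VALIDATE:-, TRANSFORM:-, EMIT:-] out:P5(v=0); in:-
P1: arrives tick 1, valid=False (id=1, id%2=1), emit tick 5, final value 0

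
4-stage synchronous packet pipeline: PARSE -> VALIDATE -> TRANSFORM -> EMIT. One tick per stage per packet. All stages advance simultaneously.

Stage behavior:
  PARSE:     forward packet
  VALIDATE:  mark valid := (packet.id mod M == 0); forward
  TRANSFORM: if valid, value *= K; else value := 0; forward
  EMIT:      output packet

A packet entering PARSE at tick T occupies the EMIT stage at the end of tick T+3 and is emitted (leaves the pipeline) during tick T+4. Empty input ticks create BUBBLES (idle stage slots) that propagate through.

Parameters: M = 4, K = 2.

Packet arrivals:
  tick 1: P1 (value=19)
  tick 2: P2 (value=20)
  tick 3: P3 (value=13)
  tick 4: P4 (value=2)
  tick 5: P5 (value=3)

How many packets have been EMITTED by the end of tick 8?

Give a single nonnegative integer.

Answer: 4

Derivation:
Tick 1: [PARSE:P1(v=19,ok=F), VALIDATE:-, TRANSFORM:-, EMIT:-] out:-; in:P1
Tick 2: [PARSE:P2(v=20,ok=F), VALIDATE:P1(v=19,ok=F), TRANSFORM:-, EMIT:-] out:-; in:P2
Tick 3: [PARSE:P3(v=13,ok=F), VALIDATE:P2(v=20,ok=F), TRANSFORM:P1(v=0,ok=F), EMIT:-] out:-; in:P3
Tick 4: [PARSE:P4(v=2,ok=F), VALIDATE:P3(v=13,ok=F), TRANSFORM:P2(v=0,ok=F), EMIT:P1(v=0,ok=F)] out:-; in:P4
Tick 5: [PARSE:P5(v=3,ok=F), VALIDATE:P4(v=2,ok=T), TRANSFORM:P3(v=0,ok=F), EMIT:P2(v=0,ok=F)] out:P1(v=0); in:P5
Tick 6: [PARSE:-, VALIDATE:P5(v=3,ok=F), TRANSFORM:P4(v=4,ok=T), EMIT:P3(v=0,ok=F)] out:P2(v=0); in:-
Tick 7: [PARSE:-, VALIDATE:-, TRANSFORM:P5(v=0,ok=F), EMIT:P4(v=4,ok=T)] out:P3(v=0); in:-
Tick 8: [PARSE:-, VALIDATE:-, TRANSFORM:-, EMIT:P5(v=0,ok=F)] out:P4(v=4); in:-
Emitted by tick 8: ['P1', 'P2', 'P3', 'P4']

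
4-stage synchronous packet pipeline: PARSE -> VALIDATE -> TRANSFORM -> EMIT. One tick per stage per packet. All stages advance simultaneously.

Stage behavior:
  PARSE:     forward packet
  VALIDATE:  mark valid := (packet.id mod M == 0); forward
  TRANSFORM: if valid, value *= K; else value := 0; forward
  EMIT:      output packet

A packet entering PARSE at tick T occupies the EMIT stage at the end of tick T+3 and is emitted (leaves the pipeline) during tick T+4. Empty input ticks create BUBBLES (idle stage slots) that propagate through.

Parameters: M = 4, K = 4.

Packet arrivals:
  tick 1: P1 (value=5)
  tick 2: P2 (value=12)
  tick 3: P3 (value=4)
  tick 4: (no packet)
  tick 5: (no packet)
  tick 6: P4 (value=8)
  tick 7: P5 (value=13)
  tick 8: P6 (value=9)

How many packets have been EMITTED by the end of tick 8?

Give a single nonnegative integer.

Tick 1: [PARSE:P1(v=5,ok=F), VALIDATE:-, TRANSFORM:-, EMIT:-] out:-; in:P1
Tick 2: [PARSE:P2(v=12,ok=F), VALIDATE:P1(v=5,ok=F), TRANSFORM:-, EMIT:-] out:-; in:P2
Tick 3: [PARSE:P3(v=4,ok=F), VALIDATE:P2(v=12,ok=F), TRANSFORM:P1(v=0,ok=F), EMIT:-] out:-; in:P3
Tick 4: [PARSE:-, VALIDATE:P3(v=4,ok=F), TRANSFORM:P2(v=0,ok=F), EMIT:P1(v=0,ok=F)] out:-; in:-
Tick 5: [PARSE:-, VALIDATE:-, TRANSFORM:P3(v=0,ok=F), EMIT:P2(v=0,ok=F)] out:P1(v=0); in:-
Tick 6: [PARSE:P4(v=8,ok=F), VALIDATE:-, TRANSFORM:-, EMIT:P3(v=0,ok=F)] out:P2(v=0); in:P4
Tick 7: [PARSE:P5(v=13,ok=F), VALIDATE:P4(v=8,ok=T), TRANSFORM:-, EMIT:-] out:P3(v=0); in:P5
Tick 8: [PARSE:P6(v=9,ok=F), VALIDATE:P5(v=13,ok=F), TRANSFORM:P4(v=32,ok=T), EMIT:-] out:-; in:P6
Emitted by tick 8: ['P1', 'P2', 'P3']

Answer: 3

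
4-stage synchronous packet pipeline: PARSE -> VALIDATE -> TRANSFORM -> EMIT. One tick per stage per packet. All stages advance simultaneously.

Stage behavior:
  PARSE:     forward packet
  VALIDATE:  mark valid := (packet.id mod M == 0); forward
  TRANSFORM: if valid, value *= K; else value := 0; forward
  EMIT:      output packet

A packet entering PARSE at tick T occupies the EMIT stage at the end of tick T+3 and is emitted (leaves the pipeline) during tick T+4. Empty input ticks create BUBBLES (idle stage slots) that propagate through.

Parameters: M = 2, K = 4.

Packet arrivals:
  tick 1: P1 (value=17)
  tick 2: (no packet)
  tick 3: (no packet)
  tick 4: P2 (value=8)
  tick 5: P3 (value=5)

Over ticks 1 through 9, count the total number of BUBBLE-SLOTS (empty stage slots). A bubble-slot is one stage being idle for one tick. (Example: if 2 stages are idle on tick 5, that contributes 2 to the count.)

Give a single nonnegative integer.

Answer: 24

Derivation:
Tick 1: [PARSE:P1(v=17,ok=F), VALIDATE:-, TRANSFORM:-, EMIT:-] out:-; bubbles=3
Tick 2: [PARSE:-, VALIDATE:P1(v=17,ok=F), TRANSFORM:-, EMIT:-] out:-; bubbles=3
Tick 3: [PARSE:-, VALIDATE:-, TRANSFORM:P1(v=0,ok=F), EMIT:-] out:-; bubbles=3
Tick 4: [PARSE:P2(v=8,ok=F), VALIDATE:-, TRANSFORM:-, EMIT:P1(v=0,ok=F)] out:-; bubbles=2
Tick 5: [PARSE:P3(v=5,ok=F), VALIDATE:P2(v=8,ok=T), TRANSFORM:-, EMIT:-] out:P1(v=0); bubbles=2
Tick 6: [PARSE:-, VALIDATE:P3(v=5,ok=F), TRANSFORM:P2(v=32,ok=T), EMIT:-] out:-; bubbles=2
Tick 7: [PARSE:-, VALIDATE:-, TRANSFORM:P3(v=0,ok=F), EMIT:P2(v=32,ok=T)] out:-; bubbles=2
Tick 8: [PARSE:-, VALIDATE:-, TRANSFORM:-, EMIT:P3(v=0,ok=F)] out:P2(v=32); bubbles=3
Tick 9: [PARSE:-, VALIDATE:-, TRANSFORM:-, EMIT:-] out:P3(v=0); bubbles=4
Total bubble-slots: 24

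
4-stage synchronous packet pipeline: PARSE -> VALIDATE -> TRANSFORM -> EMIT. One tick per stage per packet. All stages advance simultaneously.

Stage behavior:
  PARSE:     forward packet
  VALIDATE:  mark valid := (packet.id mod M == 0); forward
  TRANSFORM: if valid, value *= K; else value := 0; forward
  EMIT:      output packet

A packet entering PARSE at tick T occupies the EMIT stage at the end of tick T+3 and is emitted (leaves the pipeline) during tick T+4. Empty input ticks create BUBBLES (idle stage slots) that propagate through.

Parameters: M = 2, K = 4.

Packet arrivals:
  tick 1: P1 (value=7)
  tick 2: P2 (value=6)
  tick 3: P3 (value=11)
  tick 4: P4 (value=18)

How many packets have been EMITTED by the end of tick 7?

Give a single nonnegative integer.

Answer: 3

Derivation:
Tick 1: [PARSE:P1(v=7,ok=F), VALIDATE:-, TRANSFORM:-, EMIT:-] out:-; in:P1
Tick 2: [PARSE:P2(v=6,ok=F), VALIDATE:P1(v=7,ok=F), TRANSFORM:-, EMIT:-] out:-; in:P2
Tick 3: [PARSE:P3(v=11,ok=F), VALIDATE:P2(v=6,ok=T), TRANSFORM:P1(v=0,ok=F), EMIT:-] out:-; in:P3
Tick 4: [PARSE:P4(v=18,ok=F), VALIDATE:P3(v=11,ok=F), TRANSFORM:P2(v=24,ok=T), EMIT:P1(v=0,ok=F)] out:-; in:P4
Tick 5: [PARSE:-, VALIDATE:P4(v=18,ok=T), TRANSFORM:P3(v=0,ok=F), EMIT:P2(v=24,ok=T)] out:P1(v=0); in:-
Tick 6: [PARSE:-, VALIDATE:-, TRANSFORM:P4(v=72,ok=T), EMIT:P3(v=0,ok=F)] out:P2(v=24); in:-
Tick 7: [PARSE:-, VALIDATE:-, TRANSFORM:-, EMIT:P4(v=72,ok=T)] out:P3(v=0); in:-
Emitted by tick 7: ['P1', 'P2', 'P3']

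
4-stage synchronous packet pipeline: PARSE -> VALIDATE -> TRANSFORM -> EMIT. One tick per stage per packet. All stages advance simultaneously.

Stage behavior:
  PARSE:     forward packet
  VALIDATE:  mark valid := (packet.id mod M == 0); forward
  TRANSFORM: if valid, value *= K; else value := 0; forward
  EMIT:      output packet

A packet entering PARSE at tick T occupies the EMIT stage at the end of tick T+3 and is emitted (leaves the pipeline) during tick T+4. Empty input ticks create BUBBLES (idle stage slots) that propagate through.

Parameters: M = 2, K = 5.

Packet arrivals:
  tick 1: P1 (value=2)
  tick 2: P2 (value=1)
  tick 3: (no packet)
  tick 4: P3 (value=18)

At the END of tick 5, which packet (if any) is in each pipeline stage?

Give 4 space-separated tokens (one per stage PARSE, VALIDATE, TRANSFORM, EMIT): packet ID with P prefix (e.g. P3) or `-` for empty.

Answer: - P3 - P2

Derivation:
Tick 1: [PARSE:P1(v=2,ok=F), VALIDATE:-, TRANSFORM:-, EMIT:-] out:-; in:P1
Tick 2: [PARSE:P2(v=1,ok=F), VALIDATE:P1(v=2,ok=F), TRANSFORM:-, EMIT:-] out:-; in:P2
Tick 3: [PARSE:-, VALIDATE:P2(v=1,ok=T), TRANSFORM:P1(v=0,ok=F), EMIT:-] out:-; in:-
Tick 4: [PARSE:P3(v=18,ok=F), VALIDATE:-, TRANSFORM:P2(v=5,ok=T), EMIT:P1(v=0,ok=F)] out:-; in:P3
Tick 5: [PARSE:-, VALIDATE:P3(v=18,ok=F), TRANSFORM:-, EMIT:P2(v=5,ok=T)] out:P1(v=0); in:-
At end of tick 5: ['-', 'P3', '-', 'P2']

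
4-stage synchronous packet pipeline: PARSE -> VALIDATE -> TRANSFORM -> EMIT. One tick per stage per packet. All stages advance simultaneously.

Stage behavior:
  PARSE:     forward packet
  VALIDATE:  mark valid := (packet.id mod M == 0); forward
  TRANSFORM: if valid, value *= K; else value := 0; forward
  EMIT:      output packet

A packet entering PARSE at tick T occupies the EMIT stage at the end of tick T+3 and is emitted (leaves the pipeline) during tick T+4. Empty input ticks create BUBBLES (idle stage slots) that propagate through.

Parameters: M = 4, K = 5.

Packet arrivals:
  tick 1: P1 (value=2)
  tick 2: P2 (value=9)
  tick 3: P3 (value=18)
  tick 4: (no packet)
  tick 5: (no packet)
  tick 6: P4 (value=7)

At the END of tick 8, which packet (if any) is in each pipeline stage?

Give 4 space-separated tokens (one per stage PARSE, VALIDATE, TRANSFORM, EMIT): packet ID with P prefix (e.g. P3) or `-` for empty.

Tick 1: [PARSE:P1(v=2,ok=F), VALIDATE:-, TRANSFORM:-, EMIT:-] out:-; in:P1
Tick 2: [PARSE:P2(v=9,ok=F), VALIDATE:P1(v=2,ok=F), TRANSFORM:-, EMIT:-] out:-; in:P2
Tick 3: [PARSE:P3(v=18,ok=F), VALIDATE:P2(v=9,ok=F), TRANSFORM:P1(v=0,ok=F), EMIT:-] out:-; in:P3
Tick 4: [PARSE:-, VALIDATE:P3(v=18,ok=F), TRANSFORM:P2(v=0,ok=F), EMIT:P1(v=0,ok=F)] out:-; in:-
Tick 5: [PARSE:-, VALIDATE:-, TRANSFORM:P3(v=0,ok=F), EMIT:P2(v=0,ok=F)] out:P1(v=0); in:-
Tick 6: [PARSE:P4(v=7,ok=F), VALIDATE:-, TRANSFORM:-, EMIT:P3(v=0,ok=F)] out:P2(v=0); in:P4
Tick 7: [PARSE:-, VALIDATE:P4(v=7,ok=T), TRANSFORM:-, EMIT:-] out:P3(v=0); in:-
Tick 8: [PARSE:-, VALIDATE:-, TRANSFORM:P4(v=35,ok=T), EMIT:-] out:-; in:-
At end of tick 8: ['-', '-', 'P4', '-']

Answer: - - P4 -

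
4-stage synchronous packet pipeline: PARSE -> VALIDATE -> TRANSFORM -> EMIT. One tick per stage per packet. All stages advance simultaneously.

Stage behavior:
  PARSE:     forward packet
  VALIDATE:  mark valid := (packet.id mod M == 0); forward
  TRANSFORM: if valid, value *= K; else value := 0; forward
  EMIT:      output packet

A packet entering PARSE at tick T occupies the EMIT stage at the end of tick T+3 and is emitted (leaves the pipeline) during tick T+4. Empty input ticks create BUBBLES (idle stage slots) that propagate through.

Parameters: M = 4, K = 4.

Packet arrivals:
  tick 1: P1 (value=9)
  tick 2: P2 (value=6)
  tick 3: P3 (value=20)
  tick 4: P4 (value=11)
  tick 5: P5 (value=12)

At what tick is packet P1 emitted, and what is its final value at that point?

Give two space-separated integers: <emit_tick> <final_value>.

Tick 1: [PARSE:P1(v=9,ok=F), VALIDATE:-, TRANSFORM:-, EMIT:-] out:-; in:P1
Tick 2: [PARSE:P2(v=6,ok=F), VALIDATE:P1(v=9,ok=F), TRANSFORM:-, EMIT:-] out:-; in:P2
Tick 3: [PARSE:P3(v=20,ok=F), VALIDATE:P2(v=6,ok=F), TRANSFORM:P1(v=0,ok=F), EMIT:-] out:-; in:P3
Tick 4: [PARSE:P4(v=11,ok=F), VALIDATE:P3(v=20,ok=F), TRANSFORM:P2(v=0,ok=F), EMIT:P1(v=0,ok=F)] out:-; in:P4
Tick 5: [PARSE:P5(v=12,ok=F), VALIDATE:P4(v=11,ok=T), TRANSFORM:P3(v=0,ok=F), EMIT:P2(v=0,ok=F)] out:P1(v=0); in:P5
Tick 6: [PARSE:-, VALIDATE:P5(v=12,ok=F), TRANSFORM:P4(v=44,ok=T), EMIT:P3(v=0,ok=F)] out:P2(v=0); in:-
Tick 7: [PARSE:-, VALIDATE:-, TRANSFORM:P5(v=0,ok=F), EMIT:P4(v=44,ok=T)] out:P3(v=0); in:-
Tick 8: [PARSE:-, VALIDATE:-, TRANSFORM:-, EMIT:P5(v=0,ok=F)] out:P4(v=44); in:-
Tick 9: [PARSE:-, VALIDATE:-, TRANSFORM:-, EMIT:-] out:P5(v=0); in:-
P1: arrives tick 1, valid=False (id=1, id%4=1), emit tick 5, final value 0

Answer: 5 0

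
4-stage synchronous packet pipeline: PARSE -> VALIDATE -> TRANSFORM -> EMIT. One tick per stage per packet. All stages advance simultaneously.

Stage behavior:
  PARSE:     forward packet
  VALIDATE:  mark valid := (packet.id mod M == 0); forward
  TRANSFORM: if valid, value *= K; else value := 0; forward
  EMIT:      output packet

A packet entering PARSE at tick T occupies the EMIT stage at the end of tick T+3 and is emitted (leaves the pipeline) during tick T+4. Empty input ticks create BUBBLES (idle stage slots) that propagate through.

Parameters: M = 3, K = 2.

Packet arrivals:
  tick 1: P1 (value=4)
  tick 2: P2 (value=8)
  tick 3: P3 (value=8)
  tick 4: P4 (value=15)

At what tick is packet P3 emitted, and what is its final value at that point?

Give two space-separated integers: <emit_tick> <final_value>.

Tick 1: [PARSE:P1(v=4,ok=F), VALIDATE:-, TRANSFORM:-, EMIT:-] out:-; in:P1
Tick 2: [PARSE:P2(v=8,ok=F), VALIDATE:P1(v=4,ok=F), TRANSFORM:-, EMIT:-] out:-; in:P2
Tick 3: [PARSE:P3(v=8,ok=F), VALIDATE:P2(v=8,ok=F), TRANSFORM:P1(v=0,ok=F), EMIT:-] out:-; in:P3
Tick 4: [PARSE:P4(v=15,ok=F), VALIDATE:P3(v=8,ok=T), TRANSFORM:P2(v=0,ok=F), EMIT:P1(v=0,ok=F)] out:-; in:P4
Tick 5: [PARSE:-, VALIDATE:P4(v=15,ok=F), TRANSFORM:P3(v=16,ok=T), EMIT:P2(v=0,ok=F)] out:P1(v=0); in:-
Tick 6: [PARSE:-, VALIDATE:-, TRANSFORM:P4(v=0,ok=F), EMIT:P3(v=16,ok=T)] out:P2(v=0); in:-
Tick 7: [PARSE:-, VALIDATE:-, TRANSFORM:-, EMIT:P4(v=0,ok=F)] out:P3(v=16); in:-
Tick 8: [PARSE:-, VALIDATE:-, TRANSFORM:-, EMIT:-] out:P4(v=0); in:-
P3: arrives tick 3, valid=True (id=3, id%3=0), emit tick 7, final value 16

Answer: 7 16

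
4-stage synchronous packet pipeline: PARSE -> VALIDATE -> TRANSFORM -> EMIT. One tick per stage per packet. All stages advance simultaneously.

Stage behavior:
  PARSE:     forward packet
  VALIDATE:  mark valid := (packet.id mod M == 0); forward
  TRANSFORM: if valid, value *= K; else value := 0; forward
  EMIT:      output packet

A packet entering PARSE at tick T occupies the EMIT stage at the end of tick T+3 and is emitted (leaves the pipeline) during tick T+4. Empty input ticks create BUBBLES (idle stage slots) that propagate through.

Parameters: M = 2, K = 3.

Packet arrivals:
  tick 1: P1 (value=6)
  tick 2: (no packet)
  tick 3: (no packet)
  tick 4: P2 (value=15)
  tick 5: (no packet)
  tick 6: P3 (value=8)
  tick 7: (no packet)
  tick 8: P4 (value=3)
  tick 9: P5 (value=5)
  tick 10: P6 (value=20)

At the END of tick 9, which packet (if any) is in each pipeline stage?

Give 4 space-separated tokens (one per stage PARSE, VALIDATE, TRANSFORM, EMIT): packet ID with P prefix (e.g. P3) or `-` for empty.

Answer: P5 P4 - P3

Derivation:
Tick 1: [PARSE:P1(v=6,ok=F), VALIDATE:-, TRANSFORM:-, EMIT:-] out:-; in:P1
Tick 2: [PARSE:-, VALIDATE:P1(v=6,ok=F), TRANSFORM:-, EMIT:-] out:-; in:-
Tick 3: [PARSE:-, VALIDATE:-, TRANSFORM:P1(v=0,ok=F), EMIT:-] out:-; in:-
Tick 4: [PARSE:P2(v=15,ok=F), VALIDATE:-, TRANSFORM:-, EMIT:P1(v=0,ok=F)] out:-; in:P2
Tick 5: [PARSE:-, VALIDATE:P2(v=15,ok=T), TRANSFORM:-, EMIT:-] out:P1(v=0); in:-
Tick 6: [PARSE:P3(v=8,ok=F), VALIDATE:-, TRANSFORM:P2(v=45,ok=T), EMIT:-] out:-; in:P3
Tick 7: [PARSE:-, VALIDATE:P3(v=8,ok=F), TRANSFORM:-, EMIT:P2(v=45,ok=T)] out:-; in:-
Tick 8: [PARSE:P4(v=3,ok=F), VALIDATE:-, TRANSFORM:P3(v=0,ok=F), EMIT:-] out:P2(v=45); in:P4
Tick 9: [PARSE:P5(v=5,ok=F), VALIDATE:P4(v=3,ok=T), TRANSFORM:-, EMIT:P3(v=0,ok=F)] out:-; in:P5
At end of tick 9: ['P5', 'P4', '-', 'P3']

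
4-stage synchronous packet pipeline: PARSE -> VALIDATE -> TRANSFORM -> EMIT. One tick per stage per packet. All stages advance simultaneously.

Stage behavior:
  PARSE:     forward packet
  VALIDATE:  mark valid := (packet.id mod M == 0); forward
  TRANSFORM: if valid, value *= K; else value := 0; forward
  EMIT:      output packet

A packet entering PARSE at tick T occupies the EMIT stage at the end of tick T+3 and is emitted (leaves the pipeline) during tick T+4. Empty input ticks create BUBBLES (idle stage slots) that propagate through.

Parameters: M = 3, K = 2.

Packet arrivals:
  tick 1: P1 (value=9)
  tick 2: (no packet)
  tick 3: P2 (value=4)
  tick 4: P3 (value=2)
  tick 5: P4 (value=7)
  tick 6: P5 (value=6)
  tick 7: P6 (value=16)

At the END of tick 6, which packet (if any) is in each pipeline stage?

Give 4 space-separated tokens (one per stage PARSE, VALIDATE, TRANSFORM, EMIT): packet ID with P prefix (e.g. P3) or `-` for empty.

Answer: P5 P4 P3 P2

Derivation:
Tick 1: [PARSE:P1(v=9,ok=F), VALIDATE:-, TRANSFORM:-, EMIT:-] out:-; in:P1
Tick 2: [PARSE:-, VALIDATE:P1(v=9,ok=F), TRANSFORM:-, EMIT:-] out:-; in:-
Tick 3: [PARSE:P2(v=4,ok=F), VALIDATE:-, TRANSFORM:P1(v=0,ok=F), EMIT:-] out:-; in:P2
Tick 4: [PARSE:P3(v=2,ok=F), VALIDATE:P2(v=4,ok=F), TRANSFORM:-, EMIT:P1(v=0,ok=F)] out:-; in:P3
Tick 5: [PARSE:P4(v=7,ok=F), VALIDATE:P3(v=2,ok=T), TRANSFORM:P2(v=0,ok=F), EMIT:-] out:P1(v=0); in:P4
Tick 6: [PARSE:P5(v=6,ok=F), VALIDATE:P4(v=7,ok=F), TRANSFORM:P3(v=4,ok=T), EMIT:P2(v=0,ok=F)] out:-; in:P5
At end of tick 6: ['P5', 'P4', 'P3', 'P2']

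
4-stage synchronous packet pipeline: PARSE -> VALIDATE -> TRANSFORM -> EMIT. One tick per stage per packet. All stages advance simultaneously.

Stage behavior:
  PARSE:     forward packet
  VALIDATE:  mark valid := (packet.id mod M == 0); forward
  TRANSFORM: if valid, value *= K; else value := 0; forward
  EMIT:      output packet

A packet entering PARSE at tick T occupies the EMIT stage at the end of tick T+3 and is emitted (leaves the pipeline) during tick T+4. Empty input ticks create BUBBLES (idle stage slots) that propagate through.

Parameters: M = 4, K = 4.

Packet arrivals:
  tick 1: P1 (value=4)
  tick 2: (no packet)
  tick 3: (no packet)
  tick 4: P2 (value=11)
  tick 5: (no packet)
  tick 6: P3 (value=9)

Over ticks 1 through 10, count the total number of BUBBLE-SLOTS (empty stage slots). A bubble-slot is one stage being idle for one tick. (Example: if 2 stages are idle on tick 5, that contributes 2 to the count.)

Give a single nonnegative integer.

Answer: 28

Derivation:
Tick 1: [PARSE:P1(v=4,ok=F), VALIDATE:-, TRANSFORM:-, EMIT:-] out:-; bubbles=3
Tick 2: [PARSE:-, VALIDATE:P1(v=4,ok=F), TRANSFORM:-, EMIT:-] out:-; bubbles=3
Tick 3: [PARSE:-, VALIDATE:-, TRANSFORM:P1(v=0,ok=F), EMIT:-] out:-; bubbles=3
Tick 4: [PARSE:P2(v=11,ok=F), VALIDATE:-, TRANSFORM:-, EMIT:P1(v=0,ok=F)] out:-; bubbles=2
Tick 5: [PARSE:-, VALIDATE:P2(v=11,ok=F), TRANSFORM:-, EMIT:-] out:P1(v=0); bubbles=3
Tick 6: [PARSE:P3(v=9,ok=F), VALIDATE:-, TRANSFORM:P2(v=0,ok=F), EMIT:-] out:-; bubbles=2
Tick 7: [PARSE:-, VALIDATE:P3(v=9,ok=F), TRANSFORM:-, EMIT:P2(v=0,ok=F)] out:-; bubbles=2
Tick 8: [PARSE:-, VALIDATE:-, TRANSFORM:P3(v=0,ok=F), EMIT:-] out:P2(v=0); bubbles=3
Tick 9: [PARSE:-, VALIDATE:-, TRANSFORM:-, EMIT:P3(v=0,ok=F)] out:-; bubbles=3
Tick 10: [PARSE:-, VALIDATE:-, TRANSFORM:-, EMIT:-] out:P3(v=0); bubbles=4
Total bubble-slots: 28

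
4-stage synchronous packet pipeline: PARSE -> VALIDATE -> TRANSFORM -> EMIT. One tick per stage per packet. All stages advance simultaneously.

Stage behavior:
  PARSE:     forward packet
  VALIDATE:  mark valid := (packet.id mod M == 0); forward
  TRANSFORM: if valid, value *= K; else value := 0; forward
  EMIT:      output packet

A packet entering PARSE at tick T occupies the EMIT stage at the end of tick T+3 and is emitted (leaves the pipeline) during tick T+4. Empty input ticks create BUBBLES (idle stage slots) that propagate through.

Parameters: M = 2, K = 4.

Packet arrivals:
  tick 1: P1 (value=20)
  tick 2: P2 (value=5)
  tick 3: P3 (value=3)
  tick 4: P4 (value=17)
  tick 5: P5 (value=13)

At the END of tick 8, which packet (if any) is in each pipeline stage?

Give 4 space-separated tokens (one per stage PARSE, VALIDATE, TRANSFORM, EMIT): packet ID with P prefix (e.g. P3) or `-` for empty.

Answer: - - - P5

Derivation:
Tick 1: [PARSE:P1(v=20,ok=F), VALIDATE:-, TRANSFORM:-, EMIT:-] out:-; in:P1
Tick 2: [PARSE:P2(v=5,ok=F), VALIDATE:P1(v=20,ok=F), TRANSFORM:-, EMIT:-] out:-; in:P2
Tick 3: [PARSE:P3(v=3,ok=F), VALIDATE:P2(v=5,ok=T), TRANSFORM:P1(v=0,ok=F), EMIT:-] out:-; in:P3
Tick 4: [PARSE:P4(v=17,ok=F), VALIDATE:P3(v=3,ok=F), TRANSFORM:P2(v=20,ok=T), EMIT:P1(v=0,ok=F)] out:-; in:P4
Tick 5: [PARSE:P5(v=13,ok=F), VALIDATE:P4(v=17,ok=T), TRANSFORM:P3(v=0,ok=F), EMIT:P2(v=20,ok=T)] out:P1(v=0); in:P5
Tick 6: [PARSE:-, VALIDATE:P5(v=13,ok=F), TRANSFORM:P4(v=68,ok=T), EMIT:P3(v=0,ok=F)] out:P2(v=20); in:-
Tick 7: [PARSE:-, VALIDATE:-, TRANSFORM:P5(v=0,ok=F), EMIT:P4(v=68,ok=T)] out:P3(v=0); in:-
Tick 8: [PARSE:-, VALIDATE:-, TRANSFORM:-, EMIT:P5(v=0,ok=F)] out:P4(v=68); in:-
At end of tick 8: ['-', '-', '-', 'P5']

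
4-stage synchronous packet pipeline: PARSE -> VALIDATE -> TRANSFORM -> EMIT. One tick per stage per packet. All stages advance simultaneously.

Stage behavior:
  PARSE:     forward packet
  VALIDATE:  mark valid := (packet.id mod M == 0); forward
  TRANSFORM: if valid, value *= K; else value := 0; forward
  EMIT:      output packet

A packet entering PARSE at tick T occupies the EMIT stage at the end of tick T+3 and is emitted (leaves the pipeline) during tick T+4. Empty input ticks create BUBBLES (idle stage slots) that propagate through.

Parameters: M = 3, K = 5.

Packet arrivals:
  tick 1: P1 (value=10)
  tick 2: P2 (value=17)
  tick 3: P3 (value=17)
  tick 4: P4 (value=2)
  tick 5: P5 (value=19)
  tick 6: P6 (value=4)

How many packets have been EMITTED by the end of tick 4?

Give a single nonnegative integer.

Tick 1: [PARSE:P1(v=10,ok=F), VALIDATE:-, TRANSFORM:-, EMIT:-] out:-; in:P1
Tick 2: [PARSE:P2(v=17,ok=F), VALIDATE:P1(v=10,ok=F), TRANSFORM:-, EMIT:-] out:-; in:P2
Tick 3: [PARSE:P3(v=17,ok=F), VALIDATE:P2(v=17,ok=F), TRANSFORM:P1(v=0,ok=F), EMIT:-] out:-; in:P3
Tick 4: [PARSE:P4(v=2,ok=F), VALIDATE:P3(v=17,ok=T), TRANSFORM:P2(v=0,ok=F), EMIT:P1(v=0,ok=F)] out:-; in:P4
Emitted by tick 4: []

Answer: 0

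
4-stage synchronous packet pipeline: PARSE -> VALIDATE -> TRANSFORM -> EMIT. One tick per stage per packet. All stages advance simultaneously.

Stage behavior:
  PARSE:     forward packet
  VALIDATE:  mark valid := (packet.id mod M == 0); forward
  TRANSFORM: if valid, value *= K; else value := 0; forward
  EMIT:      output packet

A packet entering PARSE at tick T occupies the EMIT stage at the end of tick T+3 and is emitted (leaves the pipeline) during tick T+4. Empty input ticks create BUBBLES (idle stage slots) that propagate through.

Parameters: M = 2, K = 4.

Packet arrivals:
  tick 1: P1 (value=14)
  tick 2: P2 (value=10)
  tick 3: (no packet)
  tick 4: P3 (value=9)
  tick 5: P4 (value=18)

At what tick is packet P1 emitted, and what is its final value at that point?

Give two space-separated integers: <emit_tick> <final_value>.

Answer: 5 0

Derivation:
Tick 1: [PARSE:P1(v=14,ok=F), VALIDATE:-, TRANSFORM:-, EMIT:-] out:-; in:P1
Tick 2: [PARSE:P2(v=10,ok=F), VALIDATE:P1(v=14,ok=F), TRANSFORM:-, EMIT:-] out:-; in:P2
Tick 3: [PARSE:-, VALIDATE:P2(v=10,ok=T), TRANSFORM:P1(v=0,ok=F), EMIT:-] out:-; in:-
Tick 4: [PARSE:P3(v=9,ok=F), VALIDATE:-, TRANSFORM:P2(v=40,ok=T), EMIT:P1(v=0,ok=F)] out:-; in:P3
Tick 5: [PARSE:P4(v=18,ok=F), VALIDATE:P3(v=9,ok=F), TRANSFORM:-, EMIT:P2(v=40,ok=T)] out:P1(v=0); in:P4
Tick 6: [PARSE:-, VALIDATE:P4(v=18,ok=T), TRANSFORM:P3(v=0,ok=F), EMIT:-] out:P2(v=40); in:-
Tick 7: [PARSE:-, VALIDATE:-, TRANSFORM:P4(v=72,ok=T), EMIT:P3(v=0,ok=F)] out:-; in:-
Tick 8: [PARSE:-, VALIDATE:-, TRANSFORM:-, EMIT:P4(v=72,ok=T)] out:P3(v=0); in:-
Tick 9: [PARSE:-, VALIDATE:-, TRANSFORM:-, EMIT:-] out:P4(v=72); in:-
P1: arrives tick 1, valid=False (id=1, id%2=1), emit tick 5, final value 0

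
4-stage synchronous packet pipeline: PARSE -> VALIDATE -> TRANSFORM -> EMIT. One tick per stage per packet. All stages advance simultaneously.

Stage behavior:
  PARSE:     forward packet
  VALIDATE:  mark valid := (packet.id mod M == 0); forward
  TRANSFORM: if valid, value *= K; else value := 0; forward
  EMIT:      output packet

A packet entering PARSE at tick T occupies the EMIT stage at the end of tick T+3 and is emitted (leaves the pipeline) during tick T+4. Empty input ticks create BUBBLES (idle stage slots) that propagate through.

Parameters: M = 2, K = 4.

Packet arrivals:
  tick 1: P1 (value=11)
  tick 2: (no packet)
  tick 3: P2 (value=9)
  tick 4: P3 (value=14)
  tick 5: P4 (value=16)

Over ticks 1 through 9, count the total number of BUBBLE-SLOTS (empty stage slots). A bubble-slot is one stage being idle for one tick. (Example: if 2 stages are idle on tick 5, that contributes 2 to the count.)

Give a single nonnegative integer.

Answer: 20

Derivation:
Tick 1: [PARSE:P1(v=11,ok=F), VALIDATE:-, TRANSFORM:-, EMIT:-] out:-; bubbles=3
Tick 2: [PARSE:-, VALIDATE:P1(v=11,ok=F), TRANSFORM:-, EMIT:-] out:-; bubbles=3
Tick 3: [PARSE:P2(v=9,ok=F), VALIDATE:-, TRANSFORM:P1(v=0,ok=F), EMIT:-] out:-; bubbles=2
Tick 4: [PARSE:P3(v=14,ok=F), VALIDATE:P2(v=9,ok=T), TRANSFORM:-, EMIT:P1(v=0,ok=F)] out:-; bubbles=1
Tick 5: [PARSE:P4(v=16,ok=F), VALIDATE:P3(v=14,ok=F), TRANSFORM:P2(v=36,ok=T), EMIT:-] out:P1(v=0); bubbles=1
Tick 6: [PARSE:-, VALIDATE:P4(v=16,ok=T), TRANSFORM:P3(v=0,ok=F), EMIT:P2(v=36,ok=T)] out:-; bubbles=1
Tick 7: [PARSE:-, VALIDATE:-, TRANSFORM:P4(v=64,ok=T), EMIT:P3(v=0,ok=F)] out:P2(v=36); bubbles=2
Tick 8: [PARSE:-, VALIDATE:-, TRANSFORM:-, EMIT:P4(v=64,ok=T)] out:P3(v=0); bubbles=3
Tick 9: [PARSE:-, VALIDATE:-, TRANSFORM:-, EMIT:-] out:P4(v=64); bubbles=4
Total bubble-slots: 20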